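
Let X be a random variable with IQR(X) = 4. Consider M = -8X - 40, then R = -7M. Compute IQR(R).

IQR(M) = |-8|·4 = 32.
IQR(R) = |-7|·32 = 224.

IQR(R) = 224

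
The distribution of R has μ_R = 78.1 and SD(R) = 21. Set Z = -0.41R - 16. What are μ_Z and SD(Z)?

μ_Z = -48.021, SD(Z) = 8.61

Z = -0.41R - 16 is linear with a = -0.41, b = -16.
μ_Z = a·μ_R + b = (-0.41)·78.1 + (-16) = -48.021.
SD(Z) = |a|·SD(R) = |-0.41|·21 = 8.61.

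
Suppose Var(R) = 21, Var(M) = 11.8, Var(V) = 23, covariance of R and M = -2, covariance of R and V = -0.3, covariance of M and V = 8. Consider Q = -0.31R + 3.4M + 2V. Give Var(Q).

Var(Q) = a²·Var(R) + b²·Var(M) + c²·Var(V) + 2ab·covariance of R and M + 2ac·covariance of R and V + 2bc·covariance of M and V, with a = -0.31, b = 3.4, c = 2.
= 2.0181 + 136.408 + 92 + 4.216 + 0.372 + 108.8
= 343.8141.

Var(Q) = 343.8141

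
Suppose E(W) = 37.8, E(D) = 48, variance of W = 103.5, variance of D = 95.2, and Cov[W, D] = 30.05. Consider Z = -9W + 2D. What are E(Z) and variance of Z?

E(Z) = -244.2, variance of Z = 7682.5

E(Z) = (-9)·E(W) + 2·E(D) = (-9)·37.8 + 2·48 = -244.2.
variance of Z = a²·variance of W + b²·variance of D + 2ab·Cov[W, D] with a = -9, b = 2.
= (-9)²·103.5 + 2²·95.2 + 2·(-9)·2·30.05
= 8383.5 + 380.8 + (-1081.8) = 7682.5.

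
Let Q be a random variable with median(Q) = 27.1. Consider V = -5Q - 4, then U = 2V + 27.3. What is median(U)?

median(V) = (-5)·27.1 + (-4) = -139.5.
median(U) = 2·(-139.5) + 27.3 = -251.7.

median(U) = -251.7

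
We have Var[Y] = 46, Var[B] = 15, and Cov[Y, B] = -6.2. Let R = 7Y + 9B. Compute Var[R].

Var[R] = 2687.8

Var[R] = a²·Var[Y] + b²·Var[B] + 2ab·Cov[Y, B] with a = 7, b = 9.
= 7²·46 + 9²·15 + 2·7·9·(-6.2)
= 2254 + 1215 + (-781.2) = 2687.8.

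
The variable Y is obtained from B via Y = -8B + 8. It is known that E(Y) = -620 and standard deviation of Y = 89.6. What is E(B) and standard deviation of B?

E(B) = 78.5, standard deviation of B = 11.2

From Y = -8B + 8: E(Y) = a·E(B) + b, so E(B) = (E(Y) − b)/a = (-620 − 8)/(-8) = 78.5.
standard deviation of Y = |a|·standard deviation of B, so standard deviation of B = 89.6/|-8| = 11.2.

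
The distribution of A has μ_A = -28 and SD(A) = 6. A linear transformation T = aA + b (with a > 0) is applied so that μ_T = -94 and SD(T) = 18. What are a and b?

a = 3, b = -10

SD(T) = a·SD(A) (a > 0), so a = 18/6 = 3.
μ_T = a·μ_A + b, so b = -94 − 3·(-28) = -10.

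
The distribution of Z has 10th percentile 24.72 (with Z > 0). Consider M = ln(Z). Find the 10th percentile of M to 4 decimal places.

ln(Z) is increasing, so P_{10}(M) = g(P_{10}(Z)) ≈ 3.2076.

10th percentile of M = 3.2076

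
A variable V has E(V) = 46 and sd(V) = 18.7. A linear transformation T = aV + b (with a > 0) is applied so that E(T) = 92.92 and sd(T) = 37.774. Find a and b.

sd(T) = a·sd(V) (a > 0), so a = 37.774/18.7 = 2.02.
E(T) = a·E(V) + b, so b = 92.92 − 2.02·46 = 0.

a = 2.02, b = 0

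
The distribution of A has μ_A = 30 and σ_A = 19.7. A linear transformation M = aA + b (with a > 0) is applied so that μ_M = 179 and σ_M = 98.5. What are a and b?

a = 5, b = 29

σ_M = a·σ_A (a > 0), so a = 98.5/19.7 = 5.
μ_M = a·μ_A + b, so b = 179 − 5·30 = 29.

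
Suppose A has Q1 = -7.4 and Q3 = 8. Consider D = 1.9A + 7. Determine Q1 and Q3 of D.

Q1(D) = -7.06, Q3(D) = 22.2

a = 1.9 > 0: Q1(D) = a·Q1(A)+b = -7.06, Q3(D) = a·Q3(A)+b = 22.2.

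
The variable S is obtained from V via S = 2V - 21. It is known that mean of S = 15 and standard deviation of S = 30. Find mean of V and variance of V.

From S = 2V - 21: mean of S = a·mean of V + b, so mean of V = (mean of S − b)/a = (15 − (-21))/2 = 18.
variance of S = 30² = 900.
variance of S = a²·variance of V, so variance of V = 900/2² = 225.

mean of V = 18, variance of V = 225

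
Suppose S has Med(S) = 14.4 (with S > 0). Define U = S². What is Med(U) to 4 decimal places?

Med(U) = 207.36

S² is monotone on this domain, so Med(U) = square(14.4) = 207.36.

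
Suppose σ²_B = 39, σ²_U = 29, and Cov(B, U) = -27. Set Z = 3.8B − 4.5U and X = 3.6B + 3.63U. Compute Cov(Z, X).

By bilinearity, Cov(Z, X) = ac·σ²_B + bd·σ²_U + (ad+bc)·Cov(B, U), with a=3.8, b=-4.5, c=3.6, d=3.63.
ac·σ²_B = 3.8·3.6·39 = 533.52
bd·σ²_U = (-4.5)·3.63·29 = -473.715
(ad+bc)·Cov(B, U) = (-2.406)·(-27) = 64.962
Cov(Z, X) = 533.52 + (-473.715) + 64.962 = 124.767.

Cov(Z, X) = 124.767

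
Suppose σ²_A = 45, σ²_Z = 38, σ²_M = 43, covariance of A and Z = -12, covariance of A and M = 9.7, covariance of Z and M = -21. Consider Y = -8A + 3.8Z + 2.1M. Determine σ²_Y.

σ²_Y = a²·σ²_A + b²·σ²_Z + c²·σ²_M + 2ab·covariance of A and Z + 2ac·covariance of A and M + 2bc·covariance of Z and M, with a = -8, b = 3.8, c = 2.1.
= 2880 + 548.72 + 189.63 + 729.6 + (-325.92) + (-335.16)
= 3686.87.

σ²_Y = 3686.87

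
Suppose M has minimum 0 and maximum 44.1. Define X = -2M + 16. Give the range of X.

Range(X) = 88.2

Range of M = 44.1 − 0 = 44.1.
Range(X) = |a|·Range(M) = |-2|·44.1 = 88.2.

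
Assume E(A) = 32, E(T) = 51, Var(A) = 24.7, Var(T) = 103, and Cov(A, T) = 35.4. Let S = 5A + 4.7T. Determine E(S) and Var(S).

E(S) = 5·E(A) + 4.7·E(T) = 5·32 + 4.7·51 = 399.7.
Var(S) = a²·Var(A) + b²·Var(T) + 2ab·Cov(A, T) with a = 5, b = 4.7.
= 5²·24.7 + 4.7²·103 + 2·5·4.7·35.4
= 617.5 + 2275.27 + 1663.8 = 4556.57.

E(S) = 399.7, Var(S) = 4556.57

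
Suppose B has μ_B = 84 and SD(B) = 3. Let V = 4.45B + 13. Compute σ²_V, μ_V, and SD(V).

σ²_V = 178.2225, μ_V = 386.8, SD(V) = 13.35

V = 4.45B + 13 is linear with a = 4.45, b = 13.
σ²_B = 3² = 9.
σ²_V = a²·σ²_B = 4.45²·9 = 178.2225 (the additive constant 13 does not affect variance).
μ_V = a·μ_B + b = 4.45·84 + 13 = 386.8.
SD(V) = |a|·SD(B) = |4.45|·3 = 13.35.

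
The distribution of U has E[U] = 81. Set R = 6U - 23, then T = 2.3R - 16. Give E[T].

E[R] = 6·81 + (-23) = 463.
E[T] = 2.3·463 + (-16) = 1048.9.

E[T] = 1048.9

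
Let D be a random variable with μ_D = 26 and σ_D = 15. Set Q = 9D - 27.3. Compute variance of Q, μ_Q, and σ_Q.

Q = 9D - 27.3 is linear with a = 9, b = -27.3.
variance of D = 15² = 225.
variance of Q = a²·variance of D = 9²·225 = 18225 (the additive constant -27.3 does not affect variance).
μ_Q = a·μ_D + b = 9·26 + (-27.3) = 206.7.
σ_Q = |a|·σ_D = |9|·15 = 135.

variance of Q = 18225, μ_Q = 206.7, σ_Q = 135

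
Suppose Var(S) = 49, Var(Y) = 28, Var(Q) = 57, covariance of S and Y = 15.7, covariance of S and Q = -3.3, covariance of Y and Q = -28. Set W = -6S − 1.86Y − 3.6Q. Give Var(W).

Var(W) = 2432.4768

Var(W) = a²·Var(S) + b²·Var(Y) + c²·Var(Q) + 2ab·covariance of S and Y + 2ac·covariance of S and Q + 2bc·covariance of Y and Q, with a = -6, b = -1.86, c = -3.6.
= 1764 + 96.8688 + 738.72 + 350.424 + (-142.56) + (-374.976)
= 2432.4768.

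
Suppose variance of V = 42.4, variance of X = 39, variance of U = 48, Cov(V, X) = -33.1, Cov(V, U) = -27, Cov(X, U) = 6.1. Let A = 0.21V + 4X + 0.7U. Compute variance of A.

variance of A = a²·variance of V + b²·variance of X + c²·variance of U + 2ab·Cov(V, X) + 2ac·Cov(V, U) + 2bc·Cov(X, U), with a = 0.21, b = 4, c = 0.7.
= 1.86984 + 624 + 23.52 + (-55.608) + (-7.938) + 34.16
= 620.00384.

variance of A = 620.00384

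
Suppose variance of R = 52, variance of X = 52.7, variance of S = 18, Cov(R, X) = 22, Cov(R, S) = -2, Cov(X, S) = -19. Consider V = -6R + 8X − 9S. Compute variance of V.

variance of V = 7110.8

variance of V = a²·variance of R + b²·variance of X + c²·variance of S + 2ab·Cov(R, X) + 2ac·Cov(R, S) + 2bc·Cov(X, S), with a = -6, b = 8, c = -9.
= 1872 + 3372.8 + 1458 + (-2112) + (-216) + 2736
= 7110.8.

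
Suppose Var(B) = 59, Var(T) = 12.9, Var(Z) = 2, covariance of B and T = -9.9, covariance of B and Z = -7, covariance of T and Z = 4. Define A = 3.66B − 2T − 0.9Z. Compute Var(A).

Var(A) = 1049.0124

Var(A) = a²·Var(B) + b²·Var(T) + c²·Var(Z) + 2ab·covariance of B and T + 2ac·covariance of B and Z + 2bc·covariance of T and Z, with a = 3.66, b = -2, c = -0.9.
= 790.3404 + 51.6 + 1.62 + 144.936 + 46.116 + 14.4
= 1049.0124.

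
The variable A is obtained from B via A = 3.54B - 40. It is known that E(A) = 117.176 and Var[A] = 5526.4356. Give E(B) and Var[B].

E(B) = 44.4, Var[B] = 441

From A = 3.54B - 40: E(A) = a·E(B) + b, so E(B) = (E(A) − b)/a = (117.176 − (-40))/3.54 = 44.4.
Var[A] = a²·Var[B], so Var[B] = 5526.4356/3.54² = 441.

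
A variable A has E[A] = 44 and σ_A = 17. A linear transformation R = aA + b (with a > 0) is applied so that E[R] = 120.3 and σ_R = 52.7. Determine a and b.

a = 3.1, b = -16.1

σ_R = a·σ_A (a > 0), so a = 52.7/17 = 3.1.
E[R] = a·E[A] + b, so b = 120.3 − 3.1·44 = -16.1.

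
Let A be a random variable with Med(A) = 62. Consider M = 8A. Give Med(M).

Med(M) = 496

A linear map preserves order up to sign, so Med(M) = a·Med(A) + b = 8·62 = 496.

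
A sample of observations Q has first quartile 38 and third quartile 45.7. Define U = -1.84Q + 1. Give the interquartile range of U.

IQR of Q = Q3 − Q1 = 45.7 − 38 = 7.7.
Under U = aQ + b, IQR(U) = |a|·IQR(Q) = |-1.84|·7.7 = 14.168 (shifts cancel; spread scales by |a|).

IQR(U) = 14.168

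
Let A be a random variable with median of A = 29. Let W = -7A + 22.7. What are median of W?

median of W = -180.3

A linear map preserves order up to sign, so median of W = a·median of A + b = (-7)·29 + 22.7 = -180.3.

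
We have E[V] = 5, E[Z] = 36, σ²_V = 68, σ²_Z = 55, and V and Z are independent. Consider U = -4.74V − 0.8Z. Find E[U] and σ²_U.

E[U] = (-4.74)·E[V] + (-0.8)·E[Z] = (-4.74)·5 + (-0.8)·36 = -52.5.
σ²_U = a²·σ²_V + b²·σ²_Z + 2ab·Cov(V, Z) with a = -4.74, b = -0.8.
Independence gives Cov(V, Z) = 0.
= (-4.74)²·68 + (-0.8)²·55 + 2·(-4.74)·(-0.8)·0
= 1527.7968 + 35.2 + 0 = 1562.9968.

E[U] = -52.5, σ²_U = 1562.9968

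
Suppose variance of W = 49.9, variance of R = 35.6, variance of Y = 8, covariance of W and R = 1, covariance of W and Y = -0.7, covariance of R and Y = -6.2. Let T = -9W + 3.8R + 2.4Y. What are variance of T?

variance of T = a²·variance of W + b²·variance of R + c²·variance of Y + 2ab·covariance of W and R + 2ac·covariance of W and Y + 2bc·covariance of R and Y, with a = -9, b = 3.8, c = 2.4.
= 4041.9 + 514.064 + 46.08 + (-68.4) + 30.24 + (-113.088)
= 4450.796.

variance of T = 4450.796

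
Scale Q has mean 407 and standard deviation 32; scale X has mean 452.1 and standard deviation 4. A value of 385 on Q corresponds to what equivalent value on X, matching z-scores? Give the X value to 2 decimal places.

X = 449.35

z = (385 − 407)/32 = -0.6875.
X = 452.1 + z·4 = 452.1 + (385 − 407)·4/32 = 449.35.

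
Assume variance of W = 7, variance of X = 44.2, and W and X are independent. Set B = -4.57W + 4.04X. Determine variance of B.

variance of B = 867.60902

variance of B = a²·variance of W + b²·variance of X + 2ab·covariance of W and X with a = -4.57, b = 4.04.
Independence gives covariance of W and X = 0.
= (-4.57)²·7 + 4.04²·44.2 + 2·(-4.57)·4.04·0
= 146.1943 + 721.41472 + 0 = 867.60902.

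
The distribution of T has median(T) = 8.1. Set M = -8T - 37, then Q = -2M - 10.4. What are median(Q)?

median(M) = (-8)·8.1 + (-37) = -101.8.
median(Q) = (-2)·(-101.8) + (-10.4) = 193.2.

median(Q) = 193.2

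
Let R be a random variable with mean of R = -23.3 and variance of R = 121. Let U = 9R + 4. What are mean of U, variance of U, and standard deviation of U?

U = 9R + 4 is linear with a = 9, b = 4.
mean of U = a·mean of R + b = 9·(-23.3) + 4 = -205.7.
variance of U = a²·variance of R = 9²·121 = 9801 (the additive constant 4 does not affect variance).
standard deviation of R = √121 = 11.
standard deviation of U = |a|·standard deviation of R = |9|·11 = 99.

mean of U = -205.7, variance of U = 9801, standard deviation of U = 99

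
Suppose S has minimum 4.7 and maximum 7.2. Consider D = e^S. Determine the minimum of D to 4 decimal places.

e^S is increasing on this domain, so min(D) comes from min(S) = 4.7: min(D) = exp(4.7) ≈ 109.9472.

min(D) = 109.9472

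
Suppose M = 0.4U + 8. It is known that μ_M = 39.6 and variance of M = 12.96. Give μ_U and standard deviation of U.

From M = 0.4U + 8: μ_M = a·μ_U + b, so μ_U = (μ_M − b)/a = (39.6 − 8)/0.4 = 79.
standard deviation of M = √12.96 = 3.6.
standard deviation of M = |a|·standard deviation of U, so standard deviation of U = 3.6/|0.4| = 9.

μ_U = 79, standard deviation of U = 9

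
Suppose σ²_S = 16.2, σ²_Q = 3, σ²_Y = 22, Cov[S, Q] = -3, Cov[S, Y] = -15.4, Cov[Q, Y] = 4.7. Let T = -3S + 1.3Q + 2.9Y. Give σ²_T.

σ²_T = 662.688

σ²_T = a²·σ²_S + b²·σ²_Q + c²·σ²_Y + 2ab·Cov[S, Q] + 2ac·Cov[S, Y] + 2bc·Cov[Q, Y], with a = -3, b = 1.3, c = 2.9.
= 145.8 + 5.07 + 185.02 + 23.4 + 267.96 + 35.438
= 662.688.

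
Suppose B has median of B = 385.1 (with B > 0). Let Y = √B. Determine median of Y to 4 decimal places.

median of Y = 19.624

√B is monotone on this domain, so median of Y = √(385.1) ≈ 19.624.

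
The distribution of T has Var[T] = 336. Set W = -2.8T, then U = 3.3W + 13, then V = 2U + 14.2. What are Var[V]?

Var[V] = 114747.4944

Var[W] = (-2.8)²·336 = 2634.24.
Var[U] = 3.3²·2634.24 = 28686.8736.
Var[V] = 2²·28686.8736 = 114747.4944.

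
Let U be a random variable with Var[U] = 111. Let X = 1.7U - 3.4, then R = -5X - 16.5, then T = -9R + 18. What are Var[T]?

Var[X] = 1.7²·111 = 320.79.
Var[R] = (-5)²·320.79 = 8019.75.
Var[T] = (-9)²·8019.75 = 649599.75.

Var[T] = 649599.75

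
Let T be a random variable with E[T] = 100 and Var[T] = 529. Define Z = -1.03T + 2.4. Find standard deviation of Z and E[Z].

Z = -1.03T + 2.4 is linear with a = -1.03, b = 2.4.
standard deviation of T = √529 = 23.
standard deviation of Z = |a|·standard deviation of T = |-1.03|·23 = 23.69.
E[Z] = a·E[T] + b = (-1.03)·100 + 2.4 = -100.6.

standard deviation of Z = 23.69, E[Z] = -100.6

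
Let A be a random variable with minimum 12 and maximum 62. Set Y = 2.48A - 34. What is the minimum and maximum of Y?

min(Y) = -4.24, max(Y) = 119.76

a = 2.48 > 0, so min(Y) = a·min(A)+b = 2.48·12 + (-34) = -4.24 and max(Y) = 2.48·62 + (-34) = 119.76.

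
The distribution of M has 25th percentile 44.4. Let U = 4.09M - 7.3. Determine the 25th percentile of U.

Since a = 4.09 > 0 the transformation is increasing, so the 25th percentile of U = a·(P_{25} of M) + b = 4.09·44.4 + (-7.3) = 174.296.

25th percentile of U = 174.296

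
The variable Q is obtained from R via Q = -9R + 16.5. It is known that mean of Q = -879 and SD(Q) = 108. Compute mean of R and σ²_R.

From Q = -9R + 16.5: mean of Q = a·mean of R + b, so mean of R = (mean of Q − b)/a = (-879 − 16.5)/(-9) = 99.5.
σ²_Q = 108² = 11664.
σ²_Q = a²·σ²_R, so σ²_R = 11664/(-9)² = 144.

mean of R = 99.5, σ²_R = 144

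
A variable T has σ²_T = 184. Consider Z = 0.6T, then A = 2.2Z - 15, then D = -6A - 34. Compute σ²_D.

σ²_D = 11541.6576

σ²_Z = 0.6²·184 = 66.24.
σ²_A = 2.2²·66.24 = 320.6016.
σ²_D = (-6)²·320.6016 = 11541.6576.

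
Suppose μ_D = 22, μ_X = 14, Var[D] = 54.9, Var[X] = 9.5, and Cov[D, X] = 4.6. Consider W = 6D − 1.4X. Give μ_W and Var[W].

μ_W = 112.4, Var[W] = 1917.74

μ_W = 6·μ_D + (-1.4)·μ_X = 6·22 + (-1.4)·14 = 112.4.
Var[W] = a²·Var[D] + b²·Var[X] + 2ab·Cov[D, X] with a = 6, b = -1.4.
= 6²·54.9 + (-1.4)²·9.5 + 2·6·(-1.4)·4.6
= 1976.4 + 18.62 + (-77.28) = 1917.74.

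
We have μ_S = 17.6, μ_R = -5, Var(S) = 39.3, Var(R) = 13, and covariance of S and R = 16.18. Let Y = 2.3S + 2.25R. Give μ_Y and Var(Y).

μ_Y = 29.23, Var(Y) = 441.1725

μ_Y = 2.3·μ_S + 2.25·μ_R = 2.3·17.6 + 2.25·(-5) = 29.23.
Var(Y) = a²·Var(S) + b²·Var(R) + 2ab·covariance of S and R with a = 2.3, b = 2.25.
= 2.3²·39.3 + 2.25²·13 + 2·2.3·2.25·16.18
= 207.897 + 65.8125 + 167.463 = 441.1725.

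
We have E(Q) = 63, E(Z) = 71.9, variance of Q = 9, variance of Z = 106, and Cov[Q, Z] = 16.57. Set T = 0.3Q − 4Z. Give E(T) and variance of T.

E(T) = 0.3·E(Q) + (-4)·E(Z) = 0.3·63 + (-4)·71.9 = -268.7.
variance of T = a²·variance of Q + b²·variance of Z + 2ab·Cov[Q, Z] with a = 0.3, b = -4.
= 0.3²·9 + (-4)²·106 + 2·0.3·(-4)·16.57
= 0.81 + 1696 + (-39.768) = 1657.042.

E(T) = -268.7, variance of T = 1657.042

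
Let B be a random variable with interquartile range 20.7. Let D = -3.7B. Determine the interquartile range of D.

IQR(D) = 76.59

Under D = aB + b, IQR(D) = |a|·IQR(B) = |-3.7|·20.7 = 76.59 (shifts cancel; spread scales by |a|).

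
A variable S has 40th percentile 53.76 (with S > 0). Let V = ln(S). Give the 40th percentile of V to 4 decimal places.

40th percentile of V = 3.9845

ln(S) is increasing, so P_{40}(V) = g(P_{40}(S)) ≈ 3.9845.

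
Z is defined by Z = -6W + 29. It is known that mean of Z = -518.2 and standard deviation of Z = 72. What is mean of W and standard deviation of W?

mean of W = 91.2, standard deviation of W = 12

From Z = -6W + 29: mean of Z = a·mean of W + b, so mean of W = (mean of Z − b)/a = (-518.2 − 29)/(-6) = 91.2.
standard deviation of Z = |a|·standard deviation of W, so standard deviation of W = 72/|-6| = 12.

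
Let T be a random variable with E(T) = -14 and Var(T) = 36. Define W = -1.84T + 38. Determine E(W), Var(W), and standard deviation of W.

W = -1.84T + 38 is linear with a = -1.84, b = 38.
E(W) = a·E(T) + b = (-1.84)·(-14) + 38 = 63.76.
Var(W) = a²·Var(T) = (-1.84)²·36 = 121.8816 (the additive constant 38 does not affect variance).
standard deviation of T = √36 = 6.
standard deviation of W = |a|·standard deviation of T = |-1.84|·6 = 11.04.

E(W) = 63.76, Var(W) = 121.8816, standard deviation of W = 11.04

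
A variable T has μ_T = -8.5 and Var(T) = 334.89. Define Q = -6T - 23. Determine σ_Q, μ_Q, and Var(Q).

Q = -6T - 23 is linear with a = -6, b = -23.
σ_T = √334.89 = 18.3.
σ_Q = |a|·σ_T = |-6|·18.3 = 109.8.
μ_Q = a·μ_T + b = (-6)·(-8.5) + (-23) = 28.
Var(Q) = a²·Var(T) = (-6)²·334.89 = 12056.04 (the additive constant -23 does not affect variance).

σ_Q = 109.8, μ_Q = 28, Var(Q) = 12056.04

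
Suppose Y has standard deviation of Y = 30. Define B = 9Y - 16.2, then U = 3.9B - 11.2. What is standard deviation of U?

standard deviation of U = 1053

standard deviation of B = |9|·30 = 270.
standard deviation of U = |3.9|·270 = 1053.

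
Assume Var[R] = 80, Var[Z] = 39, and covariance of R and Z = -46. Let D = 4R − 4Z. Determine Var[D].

Var[D] = 3376

Var[D] = a²·Var[R] + b²·Var[Z] + 2ab·covariance of R and Z with a = 4, b = -4.
= 4²·80 + (-4)²·39 + 2·4·(-4)·(-46)
= 1280 + 624 + 1472 = 3376.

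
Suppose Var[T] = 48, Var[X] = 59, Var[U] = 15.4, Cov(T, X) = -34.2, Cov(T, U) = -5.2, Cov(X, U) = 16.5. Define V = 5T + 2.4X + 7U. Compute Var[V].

Var[V] = 1664.04

Var[V] = a²·Var[T] + b²·Var[X] + c²·Var[U] + 2ab·Cov(T, X) + 2ac·Cov(T, U) + 2bc·Cov(X, U), with a = 5, b = 2.4, c = 7.
= 1200 + 339.84 + 754.6 + (-820.8) + (-364) + 554.4
= 1664.04.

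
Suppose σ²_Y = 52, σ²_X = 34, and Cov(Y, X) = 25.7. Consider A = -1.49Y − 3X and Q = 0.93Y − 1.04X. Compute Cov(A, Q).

By bilinearity, Cov(A, Q) = ac·σ²_Y + bd·σ²_X + (ad+bc)·Cov(Y, X), with a=-1.49, b=-3, c=0.93, d=-1.04.
ac·σ²_Y = (-1.49)·0.93·52 = -72.0564
bd·σ²_X = (-3)·(-1.04)·34 = 106.08
(ad+bc)·Cov(Y, X) = (-1.2404)·25.7 = -31.87828
Cov(A, Q) = -72.0564 + 106.08 + (-31.87828) = 2.14532.

Cov(A, Q) = 2.14532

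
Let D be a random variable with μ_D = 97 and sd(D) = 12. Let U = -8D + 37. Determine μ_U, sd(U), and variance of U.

μ_U = -739, sd(U) = 96, variance of U = 9216

U = -8D + 37 is linear with a = -8, b = 37.
μ_U = a·μ_D + b = (-8)·97 + 37 = -739.
sd(U) = |a|·sd(D) = |-8|·12 = 96.
variance of D = 12² = 144.
variance of U = a²·variance of D = (-8)²·144 = 9216 (the additive constant 37 does not affect variance).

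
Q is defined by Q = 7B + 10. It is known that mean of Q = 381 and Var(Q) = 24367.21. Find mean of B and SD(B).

From Q = 7B + 10: mean of Q = a·mean of B + b, so mean of B = (mean of Q − b)/a = (381 − 10)/7 = 53.
SD(Q) = √24367.21 = 156.1.
SD(Q) = |a|·SD(B), so SD(B) = 156.1/|7| = 22.3.

mean of B = 53, SD(B) = 22.3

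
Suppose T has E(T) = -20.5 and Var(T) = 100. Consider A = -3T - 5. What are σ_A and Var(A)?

σ_A = 30, Var(A) = 900

A = -3T - 5 is linear with a = -3, b = -5.
σ_T = √100 = 10.
σ_A = |a|·σ_T = |-3|·10 = 30.
Var(A) = a²·Var(T) = (-3)²·100 = 900 (the additive constant -5 does not affect variance).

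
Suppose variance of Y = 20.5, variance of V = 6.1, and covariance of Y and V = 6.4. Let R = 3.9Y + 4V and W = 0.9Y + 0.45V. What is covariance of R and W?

By bilinearity, covariance of R and W = ac·variance of Y + bd·variance of V + (ad+bc)·covariance of Y and V, with a=3.9, b=4, c=0.9, d=0.45.
ac·variance of Y = 3.9·0.9·20.5 = 71.955
bd·variance of V = 4·0.45·6.1 = 10.98
(ad+bc)·covariance of Y and V = (5.355)·6.4 = 34.272
covariance of R and W = 71.955 + 10.98 + 34.272 = 117.207.

covariance of R and W = 117.207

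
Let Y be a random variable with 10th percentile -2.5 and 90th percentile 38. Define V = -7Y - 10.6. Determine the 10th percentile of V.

Since a = -7 < 0 the transformation is decreasing, reversing order: the 10th percentile of V corresponds to the 90th percentile of Y.
So P_{10}(V) = a·P_{90}(Y) + b = (-7)·38 + (-10.6) = -276.6.

10th percentile of V = -276.6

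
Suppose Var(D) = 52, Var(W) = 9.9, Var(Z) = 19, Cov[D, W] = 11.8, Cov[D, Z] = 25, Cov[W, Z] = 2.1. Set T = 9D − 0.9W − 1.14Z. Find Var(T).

Var(T) = 3544.8606

Var(T) = a²·Var(D) + b²·Var(W) + c²·Var(Z) + 2ab·Cov[D, W] + 2ac·Cov[D, Z] + 2bc·Cov[W, Z], with a = 9, b = -0.9, c = -1.14.
= 4212 + 8.019 + 24.6924 + (-191.16) + (-513) + 4.3092
= 3544.8606.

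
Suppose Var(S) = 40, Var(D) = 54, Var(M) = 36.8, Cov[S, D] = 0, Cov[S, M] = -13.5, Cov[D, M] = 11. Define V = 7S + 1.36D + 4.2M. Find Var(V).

Var(V) = 2040.8944

Var(V) = a²·Var(S) + b²·Var(D) + c²·Var(M) + 2ab·Cov[S, D] + 2ac·Cov[S, M] + 2bc·Cov[D, M], with a = 7, b = 1.36, c = 4.2.
= 1960 + 99.8784 + 649.152 + 0 + (-793.8) + 125.664
= 2040.8944.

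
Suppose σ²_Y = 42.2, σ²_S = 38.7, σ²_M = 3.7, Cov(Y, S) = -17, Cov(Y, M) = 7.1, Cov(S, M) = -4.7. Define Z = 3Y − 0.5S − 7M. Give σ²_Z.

σ²_Z = 290.675

σ²_Z = a²·σ²_Y + b²·σ²_S + c²·σ²_M + 2ab·Cov(Y, S) + 2ac·Cov(Y, M) + 2bc·Cov(S, M), with a = 3, b = -0.5, c = -7.
= 379.8 + 9.675 + 181.3 + 51 + (-298.2) + (-32.9)
= 290.675.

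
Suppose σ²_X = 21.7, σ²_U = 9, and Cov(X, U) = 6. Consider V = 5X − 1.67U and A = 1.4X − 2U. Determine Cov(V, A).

Cov(V, A) = 107.932

By bilinearity, Cov(V, A) = ac·σ²_X + bd·σ²_U + (ad+bc)·Cov(X, U), with a=5, b=-1.67, c=1.4, d=-2.
ac·σ²_X = 5·1.4·21.7 = 151.9
bd·σ²_U = (-1.67)·(-2)·9 = 30.06
(ad+bc)·Cov(X, U) = (-12.338)·6 = -74.028
Cov(V, A) = 151.9 + 30.06 + (-74.028) = 107.932.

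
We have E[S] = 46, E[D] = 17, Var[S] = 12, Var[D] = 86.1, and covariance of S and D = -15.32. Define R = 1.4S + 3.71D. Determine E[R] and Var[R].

E[R] = 127.47, Var[R] = 1049.46485

E[R] = 1.4·E[S] + 3.71·E[D] = 1.4·46 + 3.71·17 = 127.47.
Var[R] = a²·Var[S] + b²·Var[D] + 2ab·covariance of S and D with a = 1.4, b = 3.71.
= 1.4²·12 + 3.71²·86.1 + 2·1.4·3.71·(-15.32)
= 23.52 + 1185.08901 + (-159.14416) = 1049.46485.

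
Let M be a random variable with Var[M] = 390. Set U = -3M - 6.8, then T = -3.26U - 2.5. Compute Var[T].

Var[U] = (-3)²·390 = 3510.
Var[T] = (-3.26)²·3510 = 37302.876.

Var[T] = 37302.876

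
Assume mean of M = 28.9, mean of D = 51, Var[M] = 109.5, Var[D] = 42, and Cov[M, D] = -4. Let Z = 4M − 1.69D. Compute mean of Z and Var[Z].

mean of Z = 29.41, Var[Z] = 1926.0362

mean of Z = 4·mean of M + (-1.69)·mean of D = 4·28.9 + (-1.69)·51 = 29.41.
Var[Z] = a²·Var[M] + b²·Var[D] + 2ab·Cov[M, D] with a = 4, b = -1.69.
= 4²·109.5 + (-1.69)²·42 + 2·4·(-1.69)·(-4)
= 1752 + 119.9562 + 54.08 = 1926.0362.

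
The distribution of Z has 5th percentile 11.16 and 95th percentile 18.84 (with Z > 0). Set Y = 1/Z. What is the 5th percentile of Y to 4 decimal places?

1/Z is decreasing on Z > 0, so percentile order reverses: P_{5}(Y) uses P_{95}(Z) = 18.84.
P_{5}(Y) = 1/18.84 ≈ 0.0531.

5th percentile of Y = 0.0531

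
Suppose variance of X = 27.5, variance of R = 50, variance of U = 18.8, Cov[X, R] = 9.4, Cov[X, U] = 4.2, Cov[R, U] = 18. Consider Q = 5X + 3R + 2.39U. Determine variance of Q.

variance of Q = a²·variance of X + b²·variance of R + c²·variance of U + 2ab·Cov[X, R] + 2ac·Cov[X, U] + 2bc·Cov[R, U], with a = 5, b = 3, c = 2.39.
= 687.5 + 450 + 107.38748 + 282 + 100.38 + 258.12
= 1885.38748.

variance of Q = 1885.38748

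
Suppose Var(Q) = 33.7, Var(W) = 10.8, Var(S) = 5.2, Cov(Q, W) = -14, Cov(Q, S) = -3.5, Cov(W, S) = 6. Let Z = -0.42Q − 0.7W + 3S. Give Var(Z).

Var(Z) = 33.42468

Var(Z) = a²·Var(Q) + b²·Var(W) + c²·Var(S) + 2ab·Cov(Q, W) + 2ac·Cov(Q, S) + 2bc·Cov(W, S), with a = -0.42, b = -0.7, c = 3.
= 5.94468 + 5.292 + 46.8 + (-8.232) + 8.82 + (-25.2)
= 33.42468.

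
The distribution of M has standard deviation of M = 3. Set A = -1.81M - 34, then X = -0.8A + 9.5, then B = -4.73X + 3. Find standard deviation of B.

standard deviation of B = 20.54712

standard deviation of A = |-1.81|·3 = 5.43.
standard deviation of X = |-0.8|·5.43 = 4.344.
standard deviation of B = |-4.73|·4.344 = 20.54712.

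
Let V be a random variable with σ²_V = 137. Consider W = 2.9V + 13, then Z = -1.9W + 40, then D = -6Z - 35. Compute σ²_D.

σ²_W = 2.9²·137 = 1152.17.
σ²_Z = (-1.9)²·1152.17 = 4159.3337.
σ²_D = (-6)²·4159.3337 = 149736.0132.

σ²_D = 149736.0132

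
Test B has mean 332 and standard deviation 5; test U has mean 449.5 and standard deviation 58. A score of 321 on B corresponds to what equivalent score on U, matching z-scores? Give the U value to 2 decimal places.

z = (321 − 332)/5 = -2.2.
U = 449.5 + z·58 = 449.5 + (321 − 332)·58/5 = 321.90.

U = 321.90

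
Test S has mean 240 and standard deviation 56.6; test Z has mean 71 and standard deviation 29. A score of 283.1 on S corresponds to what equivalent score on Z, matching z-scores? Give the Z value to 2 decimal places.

z = (283.1 − 240)/56.6 ≈ 0.7615.
Z = 71 + z·29 = 71 + (283.1 − 240)·29/56.6 ≈ 93.08.

Z = 93.08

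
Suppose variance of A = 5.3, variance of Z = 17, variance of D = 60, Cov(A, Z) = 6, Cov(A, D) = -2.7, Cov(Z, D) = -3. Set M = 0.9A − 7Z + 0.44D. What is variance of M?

variance of M = 789.6506

variance of M = a²·variance of A + b²·variance of Z + c²·variance of D + 2ab·Cov(A, Z) + 2ac·Cov(A, D) + 2bc·Cov(Z, D), with a = 0.9, b = -7, c = 0.44.
= 4.293 + 833 + 11.616 + (-75.6) + (-2.1384) + 18.48
= 789.6506.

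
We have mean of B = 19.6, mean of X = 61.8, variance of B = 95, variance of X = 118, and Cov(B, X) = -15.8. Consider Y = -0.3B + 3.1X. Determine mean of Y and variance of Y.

mean of Y = 185.7, variance of Y = 1171.918

mean of Y = (-0.3)·mean of B + 3.1·mean of X = (-0.3)·19.6 + 3.1·61.8 = 185.7.
variance of Y = a²·variance of B + b²·variance of X + 2ab·Cov(B, X) with a = -0.3, b = 3.1.
= (-0.3)²·95 + 3.1²·118 + 2·(-0.3)·3.1·(-15.8)
= 8.55 + 1133.98 + 29.388 = 1171.918.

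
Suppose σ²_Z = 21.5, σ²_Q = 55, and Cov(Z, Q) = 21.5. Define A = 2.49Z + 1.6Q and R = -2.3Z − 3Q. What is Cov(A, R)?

Cov(A, R) = -626.8555

By bilinearity, Cov(A, R) = ac·σ²_Z + bd·σ²_Q + (ad+bc)·Cov(Z, Q), with a=2.49, b=1.6, c=-2.3, d=-3.
ac·σ²_Z = 2.49·(-2.3)·21.5 = -123.1305
bd·σ²_Q = 1.6·(-3)·55 = -264
(ad+bc)·Cov(Z, Q) = (-11.15)·21.5 = -239.725
Cov(A, R) = -123.1305 + (-264) + (-239.725) = -626.8555.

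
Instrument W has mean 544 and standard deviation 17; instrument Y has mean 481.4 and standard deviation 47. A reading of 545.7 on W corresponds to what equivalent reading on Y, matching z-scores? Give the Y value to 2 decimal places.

z = (545.7 − 544)/17 = 0.1.
Y = 481.4 + z·47 = 481.4 + (545.7 − 544)·47/17 = 486.10.

Y = 486.10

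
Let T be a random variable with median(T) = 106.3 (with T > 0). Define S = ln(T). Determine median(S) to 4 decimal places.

ln(T) is monotone on this domain, so median(S) = ln(106.3) ≈ 4.6663.

median(S) = 4.6663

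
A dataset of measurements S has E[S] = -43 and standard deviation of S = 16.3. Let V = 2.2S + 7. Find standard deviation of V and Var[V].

V = 2.2S + 7 is linear with a = 2.2, b = 7.
standard deviation of V = |a|·standard deviation of S = |2.2|·16.3 = 35.86.
Var[S] = 16.3² = 265.69.
Var[V] = a²·Var[S] = 2.2²·265.69 = 1285.9396 (the additive constant 7 does not affect variance).

standard deviation of V = 35.86, Var[V] = 1285.9396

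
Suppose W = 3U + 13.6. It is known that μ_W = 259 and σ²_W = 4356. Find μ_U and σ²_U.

μ_U = 81.8, σ²_U = 484

From W = 3U + 13.6: μ_W = a·μ_U + b, so μ_U = (μ_W − b)/a = (259 − 13.6)/3 = 81.8.
σ²_W = a²·σ²_U, so σ²_U = 4356/3² = 484.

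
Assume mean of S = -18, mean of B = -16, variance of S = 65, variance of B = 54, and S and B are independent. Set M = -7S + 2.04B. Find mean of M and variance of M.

mean of M = (-7)·mean of S + 2.04·mean of B = (-7)·(-18) + 2.04·(-16) = 93.36.
variance of M = a²·variance of S + b²·variance of B + 2ab·Cov(S, B) with a = -7, b = 2.04.
Independence gives Cov(S, B) = 0.
= (-7)²·65 + 2.04²·54 + 2·(-7)·2.04·0
= 3185 + 224.7264 + 0 = 3409.7264.

mean of M = 93.36, variance of M = 3409.7264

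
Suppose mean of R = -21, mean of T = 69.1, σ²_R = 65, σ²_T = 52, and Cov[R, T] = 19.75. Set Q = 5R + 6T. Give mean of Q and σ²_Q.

mean of Q = 5·mean of R + 6·mean of T = 5·(-21) + 6·69.1 = 309.6.
σ²_Q = a²·σ²_R + b²·σ²_T + 2ab·Cov[R, T] with a = 5, b = 6.
= 5²·65 + 6²·52 + 2·5·6·19.75
= 1625 + 1872 + 1185 = 4682.

mean of Q = 309.6, σ²_Q = 4682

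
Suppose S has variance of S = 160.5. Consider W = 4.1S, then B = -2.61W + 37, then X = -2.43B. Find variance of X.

variance of X = 108526.62866826645

variance of W = 4.1²·160.5 = 2698.005.
variance of B = (-2.61)²·2698.005 = 18379.0798605.
variance of X = (-2.43)²·18379.0798605 = 108526.62866826645.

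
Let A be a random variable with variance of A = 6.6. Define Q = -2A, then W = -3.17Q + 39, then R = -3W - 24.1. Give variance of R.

variance of Q = (-2)²·6.6 = 26.4.
variance of W = (-3.17)²·26.4 = 265.29096.
variance of R = (-3)²·265.29096 = 2387.61864.

variance of R = 2387.61864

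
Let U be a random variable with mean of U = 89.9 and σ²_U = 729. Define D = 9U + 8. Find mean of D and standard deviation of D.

mean of D = 817.1, standard deviation of D = 243

D = 9U + 8 is linear with a = 9, b = 8.
mean of D = a·mean of U + b = 9·89.9 + 8 = 817.1.
standard deviation of U = √729 = 27.
standard deviation of D = |a|·standard deviation of U = |9|·27 = 243.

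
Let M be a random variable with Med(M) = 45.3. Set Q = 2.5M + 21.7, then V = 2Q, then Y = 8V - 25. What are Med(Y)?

Med(Y) = 2134.2

Med(Q) = 2.5·45.3 + 21.7 = 134.95.
Med(V) = 2·134.95 = 269.9.
Med(Y) = 8·269.9 + (-25) = 2134.2.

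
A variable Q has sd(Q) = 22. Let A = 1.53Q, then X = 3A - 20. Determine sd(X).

sd(A) = |1.53|·22 = 33.66.
sd(X) = |3|·33.66 = 100.98.

sd(X) = 100.98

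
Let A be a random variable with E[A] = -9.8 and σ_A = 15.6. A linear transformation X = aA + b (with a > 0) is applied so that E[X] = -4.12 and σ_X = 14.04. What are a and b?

σ_X = a·σ_A (a > 0), so a = 14.04/15.6 = 0.9.
E[X] = a·E[A] + b, so b = -4.12 − 0.9·(-9.8) = 4.7.

a = 0.9, b = 4.7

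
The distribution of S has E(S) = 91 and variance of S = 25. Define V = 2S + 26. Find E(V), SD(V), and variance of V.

V = 2S + 26 is linear with a = 2, b = 26.
E(V) = a·E(S) + b = 2·91 + 26 = 208.
SD(S) = √25 = 5.
SD(V) = |a|·SD(S) = |2|·5 = 10.
variance of V = a²·variance of S = 2²·25 = 100 (the additive constant 26 does not affect variance).

E(V) = 208, SD(V) = 10, variance of V = 100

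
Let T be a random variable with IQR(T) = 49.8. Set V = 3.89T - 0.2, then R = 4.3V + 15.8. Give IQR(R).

IQR(R) = 833.0046

IQR(V) = |3.89|·49.8 = 193.722.
IQR(R) = |4.3|·193.722 = 833.0046.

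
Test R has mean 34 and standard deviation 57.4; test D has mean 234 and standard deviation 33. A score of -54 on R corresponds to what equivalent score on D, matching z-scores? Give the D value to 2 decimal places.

z = (-54 − 34)/57.4 ≈ -1.5331.
D = 234 + z·33 = 234 + (-54 − 34)·33/57.4 ≈ 183.41.

D = 183.41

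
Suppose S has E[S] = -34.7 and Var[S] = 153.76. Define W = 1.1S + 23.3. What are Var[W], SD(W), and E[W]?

Var[W] = 186.0496, SD(W) = 13.64, E[W] = -14.87

W = 1.1S + 23.3 is linear with a = 1.1, b = 23.3.
Var[W] = a²·Var[S] = 1.1²·153.76 = 186.0496 (the additive constant 23.3 does not affect variance).
SD(S) = √153.76 = 12.4.
SD(W) = |a|·SD(S) = |1.1|·12.4 = 13.64.
E[W] = a·E[S] + b = 1.1·(-34.7) + 23.3 = -14.87.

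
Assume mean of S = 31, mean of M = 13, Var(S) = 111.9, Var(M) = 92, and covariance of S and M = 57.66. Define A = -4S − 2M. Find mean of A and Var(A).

mean of A = (-4)·mean of S + (-2)·mean of M = (-4)·31 + (-2)·13 = -150.
Var(A) = a²·Var(S) + b²·Var(M) + 2ab·covariance of S and M with a = -4, b = -2.
= (-4)²·111.9 + (-2)²·92 + 2·(-4)·(-2)·57.66
= 1790.4 + 368 + 922.56 = 3080.96.

mean of A = -150, Var(A) = 3080.96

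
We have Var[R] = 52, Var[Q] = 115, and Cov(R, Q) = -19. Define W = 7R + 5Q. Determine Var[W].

Var[W] = a²·Var[R] + b²·Var[Q] + 2ab·Cov(R, Q) with a = 7, b = 5.
= 7²·52 + 5²·115 + 2·7·5·(-19)
= 2548 + 2875 + (-1330) = 4093.

Var[W] = 4093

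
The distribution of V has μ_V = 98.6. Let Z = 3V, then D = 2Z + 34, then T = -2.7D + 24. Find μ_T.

μ_T = -1665.12

μ_Z = 3·98.6 = 295.8.
μ_D = 2·295.8 + 34 = 625.6.
μ_T = (-2.7)·625.6 + 24 = -1665.12.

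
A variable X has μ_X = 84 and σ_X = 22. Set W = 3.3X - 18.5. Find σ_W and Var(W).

σ_W = 72.6, Var(W) = 5270.76

W = 3.3X - 18.5 is linear with a = 3.3, b = -18.5.
σ_W = |a|·σ_X = |3.3|·22 = 72.6.
Var(X) = 22² = 484.
Var(W) = a²·Var(X) = 3.3²·484 = 5270.76 (the additive constant -18.5 does not affect variance).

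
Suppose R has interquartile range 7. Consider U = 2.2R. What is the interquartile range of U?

IQR(U) = 15.4

Under U = aR + b, IQR(U) = |a|·IQR(R) = |2.2|·7 = 15.4 (shifts cancel; spread scales by |a|).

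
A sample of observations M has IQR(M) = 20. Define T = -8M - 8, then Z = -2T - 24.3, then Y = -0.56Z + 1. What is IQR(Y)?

IQR(Y) = 179.2

IQR(T) = |-8|·20 = 160.
IQR(Z) = |-2|·160 = 320.
IQR(Y) = |-0.56|·320 = 179.2.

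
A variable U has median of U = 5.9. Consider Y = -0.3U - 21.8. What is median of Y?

A linear map preserves order up to sign, so median of Y = a·median of U + b = (-0.3)·5.9 + (-21.8) = -23.57.

median of Y = -23.57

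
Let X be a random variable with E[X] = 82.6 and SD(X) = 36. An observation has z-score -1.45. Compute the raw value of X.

X = 30.4

X = E[X] + z·SD(X) = 82.6 + (-1.45)·36 = 30.4.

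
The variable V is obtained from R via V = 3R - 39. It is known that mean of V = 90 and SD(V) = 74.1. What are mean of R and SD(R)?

From V = 3R - 39: mean of V = a·mean of R + b, so mean of R = (mean of V − b)/a = (90 − (-39))/3 = 43.
SD(V) = |a|·SD(R), so SD(R) = 74.1/|3| = 24.7.

mean of R = 43, SD(R) = 24.7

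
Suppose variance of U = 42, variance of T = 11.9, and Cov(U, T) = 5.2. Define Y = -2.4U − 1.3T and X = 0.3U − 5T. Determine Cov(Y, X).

By bilinearity, Cov(Y, X) = ac·variance of U + bd·variance of T + (ad+bc)·Cov(U, T), with a=-2.4, b=-1.3, c=0.3, d=-5.
ac·variance of U = (-2.4)·0.3·42 = -30.24
bd·variance of T = (-1.3)·(-5)·11.9 = 77.35
(ad+bc)·Cov(U, T) = (11.61)·5.2 = 60.372
Cov(Y, X) = -30.24 + 77.35 + 60.372 = 107.482.

Cov(Y, X) = 107.482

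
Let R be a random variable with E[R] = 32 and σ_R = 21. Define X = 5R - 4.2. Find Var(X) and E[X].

X = 5R - 4.2 is linear with a = 5, b = -4.2.
Var(R) = 21² = 441.
Var(X) = a²·Var(R) = 5²·441 = 11025 (the additive constant -4.2 does not affect variance).
E[X] = a·E[R] + b = 5·32 + (-4.2) = 155.8.

Var(X) = 11025, E[X] = 155.8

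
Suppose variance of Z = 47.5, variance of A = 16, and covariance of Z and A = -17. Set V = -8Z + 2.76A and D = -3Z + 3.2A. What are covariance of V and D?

covariance of V and D = 1857.272

By bilinearity, covariance of V and D = ac·variance of Z + bd·variance of A + (ad+bc)·covariance of Z and A, with a=-8, b=2.76, c=-3, d=3.2.
ac·variance of Z = (-8)·(-3)·47.5 = 1140
bd·variance of A = 2.76·3.2·16 = 141.312
(ad+bc)·covariance of Z and A = (-33.88)·(-17) = 575.96
covariance of V and D = 1140 + 141.312 + 575.96 = 1857.272.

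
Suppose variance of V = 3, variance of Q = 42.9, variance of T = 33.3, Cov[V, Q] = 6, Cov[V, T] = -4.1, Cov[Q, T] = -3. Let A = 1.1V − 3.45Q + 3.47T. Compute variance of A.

variance of A = 910.19882

variance of A = a²·variance of V + b²·variance of Q + c²·variance of T + 2ab·Cov[V, Q] + 2ac·Cov[V, T] + 2bc·Cov[Q, T], with a = 1.1, b = -3.45, c = 3.47.
= 3.63 + 510.61725 + 400.96197 + (-45.54) + (-31.2994) + 71.829
= 910.19882.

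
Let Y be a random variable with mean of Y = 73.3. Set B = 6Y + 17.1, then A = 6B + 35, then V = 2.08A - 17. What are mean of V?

mean of V = 5757.912

mean of B = 6·73.3 + 17.1 = 456.9.
mean of A = 6·456.9 + 35 = 2776.4.
mean of V = 2.08·2776.4 + (-17) = 5757.912.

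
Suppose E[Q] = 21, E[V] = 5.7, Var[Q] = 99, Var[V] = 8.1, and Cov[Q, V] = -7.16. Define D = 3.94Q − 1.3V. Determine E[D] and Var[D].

E[D] = 3.94·E[Q] + (-1.3)·E[V] = 3.94·21 + (-1.3)·5.7 = 75.33.
Var[D] = a²·Var[Q] + b²·Var[V] + 2ab·Cov[Q, V] with a = 3.94, b = -1.3.
= 3.94²·99 + (-1.3)²·8.1 + 2·3.94·(-1.3)·(-7.16)
= 1536.8364 + 13.689 + 73.34704 = 1623.87244.

E[D] = 75.33, Var[D] = 1623.87244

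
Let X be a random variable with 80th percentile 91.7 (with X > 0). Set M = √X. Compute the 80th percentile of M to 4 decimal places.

80th percentile of M = 9.576

√X is increasing, so P_{80}(M) = g(P_{80}(X)) ≈ 9.576.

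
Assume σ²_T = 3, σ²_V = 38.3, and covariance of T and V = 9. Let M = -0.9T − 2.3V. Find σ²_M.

σ²_M = a²·σ²_T + b²·σ²_V + 2ab·covariance of T and V with a = -0.9, b = -2.3.
= (-0.9)²·3 + (-2.3)²·38.3 + 2·(-0.9)·(-2.3)·9
= 2.43 + 202.607 + 37.26 = 242.297.

σ²_M = 242.297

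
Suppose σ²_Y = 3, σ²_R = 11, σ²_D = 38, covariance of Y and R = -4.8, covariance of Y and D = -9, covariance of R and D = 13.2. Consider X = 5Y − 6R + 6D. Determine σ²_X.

σ²_X = 636.6

σ²_X = a²·σ²_Y + b²·σ²_R + c²·σ²_D + 2ab·covariance of Y and R + 2ac·covariance of Y and D + 2bc·covariance of R and D, with a = 5, b = -6, c = 6.
= 75 + 396 + 1368 + 288 + (-540) + (-950.4)
= 636.6.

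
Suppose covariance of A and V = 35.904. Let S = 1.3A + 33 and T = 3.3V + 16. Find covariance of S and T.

covariance of S and T = a·c·covariance of A and V = 1.3·3.3·35.904 = 154.02816. Additive constants drop out.

covariance of S and T = 154.02816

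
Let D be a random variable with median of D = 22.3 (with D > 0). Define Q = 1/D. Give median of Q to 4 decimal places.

median of Q = 0.0448

1/D is monotone on this domain, so median of Q = 1/(22.3) ≈ 0.0448.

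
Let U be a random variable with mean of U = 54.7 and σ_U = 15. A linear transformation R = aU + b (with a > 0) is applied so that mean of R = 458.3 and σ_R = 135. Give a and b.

a = 9, b = -34

σ_R = a·σ_U (a > 0), so a = 135/15 = 9.
mean of R = a·mean of U + b, so b = 458.3 − 9·54.7 = -34.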